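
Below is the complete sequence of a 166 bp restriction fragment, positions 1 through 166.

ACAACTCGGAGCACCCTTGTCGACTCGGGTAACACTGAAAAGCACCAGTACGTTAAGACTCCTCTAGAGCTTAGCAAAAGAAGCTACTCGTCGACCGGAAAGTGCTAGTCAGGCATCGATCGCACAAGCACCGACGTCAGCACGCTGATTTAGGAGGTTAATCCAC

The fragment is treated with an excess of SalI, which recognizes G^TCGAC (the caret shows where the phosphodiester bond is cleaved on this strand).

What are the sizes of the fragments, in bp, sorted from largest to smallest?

76, 71, 19 bp

SalI sites (GTCGAC) start at positions 19, 90.
SalI cuts after the first base of each site, so after positions 19, 90.
Linear molecule, 2 cuts → 3 fragments:
  1–19 → 19 bp
  20–90 → 71 bp
  91–166 → 76 bp
Sorted largest to smallest: 76, 71, 19 bp.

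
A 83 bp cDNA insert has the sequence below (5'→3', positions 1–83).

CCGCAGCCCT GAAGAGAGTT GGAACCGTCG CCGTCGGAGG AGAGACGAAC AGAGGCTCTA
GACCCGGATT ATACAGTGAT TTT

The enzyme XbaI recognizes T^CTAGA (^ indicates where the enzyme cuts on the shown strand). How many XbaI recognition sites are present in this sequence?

1

TCTAGA occurs starting at position 57.
XbaI cuts at 1 site.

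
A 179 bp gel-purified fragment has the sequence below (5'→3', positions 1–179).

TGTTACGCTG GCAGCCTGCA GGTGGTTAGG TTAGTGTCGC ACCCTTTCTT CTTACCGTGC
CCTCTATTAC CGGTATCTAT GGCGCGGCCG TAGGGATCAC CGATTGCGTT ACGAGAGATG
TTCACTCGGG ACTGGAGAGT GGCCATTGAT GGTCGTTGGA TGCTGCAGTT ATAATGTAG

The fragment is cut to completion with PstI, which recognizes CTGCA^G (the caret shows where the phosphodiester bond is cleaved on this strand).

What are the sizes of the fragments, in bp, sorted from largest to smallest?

147, 20, 12 bp

PstI sites (CTGCAG) start at positions 16, 163.
PstI cuts after base 5 of each site (before the last base), so after positions 20, 167.
Linear molecule, 2 cuts → 3 fragments:
  1–20 → 20 bp
  21–167 → 147 bp
  168–179 → 12 bp
Sorted largest to smallest: 147, 20, 12 bp.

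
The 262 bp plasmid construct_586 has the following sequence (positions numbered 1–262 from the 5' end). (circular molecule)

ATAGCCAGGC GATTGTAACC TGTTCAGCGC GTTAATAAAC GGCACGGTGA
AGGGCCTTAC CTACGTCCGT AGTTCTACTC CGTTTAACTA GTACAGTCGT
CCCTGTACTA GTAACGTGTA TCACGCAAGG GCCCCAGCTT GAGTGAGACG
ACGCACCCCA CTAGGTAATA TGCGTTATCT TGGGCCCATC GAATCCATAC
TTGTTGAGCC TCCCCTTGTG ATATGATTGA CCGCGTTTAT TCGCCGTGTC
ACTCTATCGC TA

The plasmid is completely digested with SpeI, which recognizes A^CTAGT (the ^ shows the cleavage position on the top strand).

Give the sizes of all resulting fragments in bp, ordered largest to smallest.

242, 20 bp

SpeI sites (ACTAGT) start at positions 87, 107.
SpeI cuts after the first base of each site, so after positions 87, 107.
Circular molecule, 2 cuts → 2 fragments:
  88–107 → 20 bp
  108–262 then 1–87 → 155 + 87 = 242 bp
Sorted largest to smallest: 242, 20 bp.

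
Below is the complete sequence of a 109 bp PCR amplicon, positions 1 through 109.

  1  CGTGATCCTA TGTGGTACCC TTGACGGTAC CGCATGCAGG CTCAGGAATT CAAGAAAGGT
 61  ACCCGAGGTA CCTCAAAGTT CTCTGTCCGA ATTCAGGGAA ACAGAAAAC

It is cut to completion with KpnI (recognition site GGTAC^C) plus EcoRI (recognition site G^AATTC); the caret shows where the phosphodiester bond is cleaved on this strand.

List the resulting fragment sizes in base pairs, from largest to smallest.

20, 18, 18, 16, 16, 12, 9 bp

KpnI sites (GGTACC) start at positions 14, 26, 58, 67.
KpnI cuts after base 5 of each site (before the last base), so after positions 18, 30, 62, 71.
EcoRI sites (GAATTC) start at positions 46, 89.
EcoRI cuts after the first base of each site, so after positions 46, 89.
Combined cut positions: 18, 30, 46, 62, 71, 89.
Linear molecule, 6 cuts → 7 fragments:
  1–18 → 18 bp
  19–30 → 12 bp
  31–46 → 16 bp
  47–62 → 16 bp
  63–71 → 9 bp
  72–89 → 18 bp
  90–109 → 20 bp
Sorted largest to smallest: 20, 18, 18, 16, 16, 12, 9 bp.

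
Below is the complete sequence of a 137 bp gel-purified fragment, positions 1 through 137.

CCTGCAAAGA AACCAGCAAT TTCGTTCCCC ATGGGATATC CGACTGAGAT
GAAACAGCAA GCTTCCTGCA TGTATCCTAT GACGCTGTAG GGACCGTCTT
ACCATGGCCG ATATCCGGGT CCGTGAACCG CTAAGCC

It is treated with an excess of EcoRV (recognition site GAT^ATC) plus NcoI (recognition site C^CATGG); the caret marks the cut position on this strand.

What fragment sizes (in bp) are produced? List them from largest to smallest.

65, 29, 25, 10, 8 bp

EcoRV sites (GATATC) start at positions 35, 110.
EcoRV cuts after base 3 of each site, so after positions 37, 112.
NcoI sites (CCATGG) start at positions 29, 102.
NcoI cuts after the first base of each site, so after positions 29, 102.
Combined cut positions: 29, 37, 102, 112.
Linear molecule, 4 cuts → 5 fragments:
  1–29 → 29 bp
  30–37 → 8 bp
  38–102 → 65 bp
  103–112 → 10 bp
  113–137 → 25 bp
Sorted largest to smallest: 65, 29, 25, 10, 8 bp.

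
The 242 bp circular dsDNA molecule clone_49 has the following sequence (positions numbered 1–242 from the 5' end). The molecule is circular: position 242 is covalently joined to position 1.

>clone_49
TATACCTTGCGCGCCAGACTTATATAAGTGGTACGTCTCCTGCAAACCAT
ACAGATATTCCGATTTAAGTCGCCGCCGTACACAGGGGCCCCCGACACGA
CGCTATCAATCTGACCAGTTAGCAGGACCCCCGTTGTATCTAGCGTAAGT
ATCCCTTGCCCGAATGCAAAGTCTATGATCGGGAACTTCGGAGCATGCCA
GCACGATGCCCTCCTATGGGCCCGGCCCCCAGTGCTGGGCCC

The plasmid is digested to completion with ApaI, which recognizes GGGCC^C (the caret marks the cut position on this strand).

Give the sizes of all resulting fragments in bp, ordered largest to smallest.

ApaI sites (GGGCCC) start at positions 86, 218, 237.
ApaI cuts after base 5 of each site (before the last base), so after positions 90, 222, 241.
Circular molecule, 3 cuts → 3 fragments:
  91–222 → 132 bp
  223–241 → 19 bp
  242–242 then 1–90 → 1 + 90 = 91 bp
Sorted largest to smallest: 132, 91, 19 bp.

132, 91, 19 bp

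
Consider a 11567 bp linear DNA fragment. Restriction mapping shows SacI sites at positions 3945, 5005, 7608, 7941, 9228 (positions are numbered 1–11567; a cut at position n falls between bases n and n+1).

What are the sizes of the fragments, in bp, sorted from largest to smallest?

3945, 2603, 2339, 1287, 1060, 333 bp

Linear molecule, 5 cuts → 6 fragments:
  3945 − 0 = 3945 bp
  5005 − 3945 = 1060 bp
  7608 − 5005 = 2603 bp
  7941 − 7608 = 333 bp
  9228 − 7941 = 1287 bp
  11567 − 9228 = 2339 bp
Sorted largest to smallest: 3945, 2603, 2339, 1287, 1060, 333 bp.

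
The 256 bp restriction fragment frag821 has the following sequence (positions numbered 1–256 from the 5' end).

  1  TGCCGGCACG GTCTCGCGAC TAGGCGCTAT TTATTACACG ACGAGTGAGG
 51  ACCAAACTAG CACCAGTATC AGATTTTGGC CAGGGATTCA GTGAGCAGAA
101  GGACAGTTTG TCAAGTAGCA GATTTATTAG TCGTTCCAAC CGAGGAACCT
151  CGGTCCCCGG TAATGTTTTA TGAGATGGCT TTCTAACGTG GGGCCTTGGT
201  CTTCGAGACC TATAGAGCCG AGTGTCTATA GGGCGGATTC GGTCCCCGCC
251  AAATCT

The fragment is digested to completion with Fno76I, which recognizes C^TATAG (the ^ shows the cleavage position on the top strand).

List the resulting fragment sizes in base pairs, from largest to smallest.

Fno76I sites (CTATAG) start at positions 210, 226.
Fno76I cuts after the first base of each site, so after positions 210, 226.
Linear molecule, 2 cuts → 3 fragments:
  1–210 → 210 bp
  211–226 → 16 bp
  227–256 → 30 bp
Sorted largest to smallest: 210, 30, 16 bp.

210, 30, 16 bp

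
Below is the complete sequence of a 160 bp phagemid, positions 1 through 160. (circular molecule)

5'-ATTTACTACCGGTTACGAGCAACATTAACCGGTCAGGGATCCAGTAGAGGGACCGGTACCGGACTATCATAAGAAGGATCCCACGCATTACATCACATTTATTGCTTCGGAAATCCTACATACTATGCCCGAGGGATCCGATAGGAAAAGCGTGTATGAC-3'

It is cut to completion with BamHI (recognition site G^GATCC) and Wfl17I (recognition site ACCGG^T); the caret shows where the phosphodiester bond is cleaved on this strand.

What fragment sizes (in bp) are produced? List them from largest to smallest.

BamHI sites (GGATCC) start at positions 37, 76, 134.
BamHI cuts after the first base of each site, so after positions 37, 76, 134.
Wfl17I sites (ACCGGT) start at positions 8, 28, 52.
Wfl17I cuts after base 5 of each site (before the last base), so after positions 12, 32, 56.
Combined cut positions: 12, 32, 37, 56, 76, 134.
Circular molecule, 6 cuts → 6 fragments:
  13–32 → 20 bp
  33–37 → 5 bp
  38–56 → 19 bp
  57–76 → 20 bp
  77–134 → 58 bp
  135–160 then 1–12 → 26 + 12 = 38 bp
Sorted largest to smallest: 58, 38, 20, 20, 19, 5 bp.

58, 38, 20, 20, 19, 5 bp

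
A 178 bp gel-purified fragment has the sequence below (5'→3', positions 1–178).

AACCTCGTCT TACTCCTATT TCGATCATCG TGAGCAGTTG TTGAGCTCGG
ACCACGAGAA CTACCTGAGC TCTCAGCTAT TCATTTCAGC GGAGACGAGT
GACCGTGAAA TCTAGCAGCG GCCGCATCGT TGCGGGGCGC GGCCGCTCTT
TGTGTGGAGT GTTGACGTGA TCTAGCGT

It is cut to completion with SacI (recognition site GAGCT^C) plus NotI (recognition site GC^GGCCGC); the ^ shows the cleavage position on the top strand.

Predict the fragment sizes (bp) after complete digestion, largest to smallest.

48, 47, 38, 24, 21 bp

SacI sites (GAGCTC) start at positions 43, 67.
SacI cuts after base 5 of each site (before the last base), so after positions 47, 71.
NotI sites (GCGGCCGC) start at positions 118, 139.
NotI cuts after base 2 of each site, so after positions 119, 140.
Combined cut positions: 47, 71, 119, 140.
Linear molecule, 4 cuts → 5 fragments:
  1–47 → 47 bp
  48–71 → 24 bp
  72–119 → 48 bp
  120–140 → 21 bp
  141–178 → 38 bp
Sorted largest to smallest: 48, 47, 38, 24, 21 bp.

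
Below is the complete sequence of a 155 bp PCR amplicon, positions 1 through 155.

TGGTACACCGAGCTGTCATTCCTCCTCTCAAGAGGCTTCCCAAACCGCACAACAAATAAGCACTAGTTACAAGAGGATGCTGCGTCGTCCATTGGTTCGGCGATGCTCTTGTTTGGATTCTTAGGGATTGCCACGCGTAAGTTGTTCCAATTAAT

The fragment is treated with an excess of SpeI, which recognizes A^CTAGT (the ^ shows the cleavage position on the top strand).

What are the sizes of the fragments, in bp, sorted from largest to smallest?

The SpeI site (ACTAGT) starts at position 62.
SpeI cuts after the first base of each site, so after position 62.
Linear molecule, 1 cut → 2 fragments:
  1–62 → 62 bp
  63–155 → 93 bp
Sorted largest to smallest: 93, 62 bp.

93, 62 bp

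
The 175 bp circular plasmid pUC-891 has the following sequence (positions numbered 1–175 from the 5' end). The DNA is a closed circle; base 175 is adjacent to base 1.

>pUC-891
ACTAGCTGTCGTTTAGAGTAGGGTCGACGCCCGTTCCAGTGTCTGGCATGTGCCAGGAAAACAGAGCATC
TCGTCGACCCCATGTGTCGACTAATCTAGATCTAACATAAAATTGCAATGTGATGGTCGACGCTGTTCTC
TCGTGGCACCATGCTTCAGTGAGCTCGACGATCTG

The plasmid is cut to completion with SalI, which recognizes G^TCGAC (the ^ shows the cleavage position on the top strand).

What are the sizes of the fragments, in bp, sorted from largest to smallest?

SalI sites (GTCGAC) start at positions 23, 73, 86, 126.
SalI cuts after the first base of each site, so after positions 23, 73, 86, 126.
Circular molecule, 4 cuts → 4 fragments:
  24–73 → 50 bp
  74–86 → 13 bp
  87–126 → 40 bp
  127–175 then 1–23 → 49 + 23 = 72 bp
Sorted largest to smallest: 72, 50, 40, 13 bp.

72, 50, 40, 13 bp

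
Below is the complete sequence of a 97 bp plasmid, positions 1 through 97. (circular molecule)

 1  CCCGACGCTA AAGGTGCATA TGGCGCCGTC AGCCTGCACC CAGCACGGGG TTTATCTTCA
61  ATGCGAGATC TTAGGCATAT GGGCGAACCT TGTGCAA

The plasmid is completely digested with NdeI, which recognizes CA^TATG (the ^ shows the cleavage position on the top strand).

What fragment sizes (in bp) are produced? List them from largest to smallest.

NdeI sites (CATATG) start at positions 17, 76.
NdeI cuts after base 2 of each site, so after positions 18, 77.
Circular molecule, 2 cuts → 2 fragments:
  19–77 → 59 bp
  78–97 then 1–18 → 20 + 18 = 38 bp
Sorted largest to smallest: 59, 38 bp.

59, 38 bp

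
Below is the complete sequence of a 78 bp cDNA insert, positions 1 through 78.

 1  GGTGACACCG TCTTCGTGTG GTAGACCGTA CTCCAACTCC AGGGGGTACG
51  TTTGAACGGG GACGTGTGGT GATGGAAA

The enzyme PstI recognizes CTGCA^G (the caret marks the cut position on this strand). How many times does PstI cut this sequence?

No occurrence of CTGCAG is present in the sequence.
PstI does not cut: 0 sites.

0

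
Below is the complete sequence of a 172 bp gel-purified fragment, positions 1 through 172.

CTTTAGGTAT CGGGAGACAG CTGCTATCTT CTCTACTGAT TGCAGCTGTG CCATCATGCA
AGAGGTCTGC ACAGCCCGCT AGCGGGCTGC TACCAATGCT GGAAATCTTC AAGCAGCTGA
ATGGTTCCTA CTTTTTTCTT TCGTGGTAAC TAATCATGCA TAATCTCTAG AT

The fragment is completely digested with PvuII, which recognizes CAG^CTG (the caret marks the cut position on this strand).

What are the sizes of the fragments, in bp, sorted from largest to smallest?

PvuII sites (CAGCTG) start at positions 18, 43, 114.
PvuII cuts after base 3 of each site, so after positions 20, 45, 116.
Linear molecule, 3 cuts → 4 fragments:
  1–20 → 20 bp
  21–45 → 25 bp
  46–116 → 71 bp
  117–172 → 56 bp
Sorted largest to smallest: 71, 56, 25, 20 bp.

71, 56, 25, 20 bp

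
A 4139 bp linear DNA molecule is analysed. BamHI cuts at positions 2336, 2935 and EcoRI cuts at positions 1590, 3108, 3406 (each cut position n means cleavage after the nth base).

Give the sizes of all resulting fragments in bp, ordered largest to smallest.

Combined cut positions (sorted): 1590, 2336, 2935, 3108, 3406.
Linear molecule, 5 cuts → 6 fragments:
  1590 − 0 = 1590 bp
  2336 − 1590 = 746 bp
  2935 − 2336 = 599 bp
  3108 − 2935 = 173 bp
  3406 − 3108 = 298 bp
  4139 − 3406 = 733 bp
Sorted largest to smallest: 1590, 746, 733, 599, 298, 173 bp.

1590, 746, 733, 599, 298, 173 bp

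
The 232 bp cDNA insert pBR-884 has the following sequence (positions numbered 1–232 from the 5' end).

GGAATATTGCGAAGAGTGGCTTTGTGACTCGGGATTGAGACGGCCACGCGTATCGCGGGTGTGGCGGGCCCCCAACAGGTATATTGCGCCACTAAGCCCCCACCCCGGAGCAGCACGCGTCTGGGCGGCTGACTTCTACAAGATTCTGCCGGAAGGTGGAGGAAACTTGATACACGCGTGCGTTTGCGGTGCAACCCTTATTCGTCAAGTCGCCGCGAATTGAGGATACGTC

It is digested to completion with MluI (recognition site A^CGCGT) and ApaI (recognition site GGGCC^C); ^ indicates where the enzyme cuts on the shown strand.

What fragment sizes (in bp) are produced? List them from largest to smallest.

59, 58, 46, 45, 24 bp

MluI sites (ACGCGT) start at positions 46, 115, 174.
MluI cuts after the first base of each site, so after positions 46, 115, 174.
The ApaI site (GGGCCC) starts at position 66.
ApaI cuts after base 5 of each site (before the last base), so after position 70.
Combined cut positions: 46, 70, 115, 174.
Linear molecule, 4 cuts → 5 fragments:
  1–46 → 46 bp
  47–70 → 24 bp
  71–115 → 45 bp
  116–174 → 59 bp
  175–232 → 58 bp
Sorted largest to smallest: 59, 58, 46, 45, 24 bp.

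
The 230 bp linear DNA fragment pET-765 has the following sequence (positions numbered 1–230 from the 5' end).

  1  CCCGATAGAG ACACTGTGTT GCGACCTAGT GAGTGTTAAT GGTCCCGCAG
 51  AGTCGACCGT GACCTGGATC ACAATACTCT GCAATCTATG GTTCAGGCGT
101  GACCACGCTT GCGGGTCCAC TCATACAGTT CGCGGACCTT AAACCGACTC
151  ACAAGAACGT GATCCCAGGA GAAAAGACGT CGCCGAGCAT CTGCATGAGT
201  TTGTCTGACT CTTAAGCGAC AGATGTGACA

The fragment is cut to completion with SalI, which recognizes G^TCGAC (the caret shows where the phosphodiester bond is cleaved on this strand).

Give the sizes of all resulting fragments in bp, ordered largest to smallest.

178, 52 bp

The SalI site (GTCGAC) starts at position 52.
SalI cuts after the first base of each site, so after position 52.
Linear molecule, 1 cut → 2 fragments:
  1–52 → 52 bp
  53–230 → 178 bp
Sorted largest to smallest: 178, 52 bp.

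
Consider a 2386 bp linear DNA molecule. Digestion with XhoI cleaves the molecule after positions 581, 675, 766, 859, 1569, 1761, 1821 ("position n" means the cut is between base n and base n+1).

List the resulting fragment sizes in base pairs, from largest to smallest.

710, 581, 565, 192, 94, 93, 91, 60 bp

Linear molecule, 7 cuts → 8 fragments:
  581 − 0 = 581 bp
  675 − 581 = 94 bp
  766 − 675 = 91 bp
  859 − 766 = 93 bp
  1569 − 859 = 710 bp
  1761 − 1569 = 192 bp
  1821 − 1761 = 60 bp
  2386 − 1821 = 565 bp
Sorted largest to smallest: 710, 581, 565, 192, 94, 93, 91, 60 bp.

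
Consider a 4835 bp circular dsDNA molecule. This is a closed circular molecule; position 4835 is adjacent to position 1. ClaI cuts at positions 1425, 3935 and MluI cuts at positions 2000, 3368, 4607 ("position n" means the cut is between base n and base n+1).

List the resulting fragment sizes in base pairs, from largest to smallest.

Combined cut positions (sorted): 1425, 2000, 3368, 3935, 4607.
Circular molecule, 5 cuts → 5 fragments:
  2000 − 1425 = 575 bp
  3368 − 2000 = 1368 bp
  3935 − 3368 = 567 bp
  4607 − 3935 = 672 bp
  wrap: 4835 − 4607 + 1425 = 1653 bp
Sorted largest to smallest: 1653, 1368, 672, 575, 567 bp.

1653, 1368, 672, 575, 567 bp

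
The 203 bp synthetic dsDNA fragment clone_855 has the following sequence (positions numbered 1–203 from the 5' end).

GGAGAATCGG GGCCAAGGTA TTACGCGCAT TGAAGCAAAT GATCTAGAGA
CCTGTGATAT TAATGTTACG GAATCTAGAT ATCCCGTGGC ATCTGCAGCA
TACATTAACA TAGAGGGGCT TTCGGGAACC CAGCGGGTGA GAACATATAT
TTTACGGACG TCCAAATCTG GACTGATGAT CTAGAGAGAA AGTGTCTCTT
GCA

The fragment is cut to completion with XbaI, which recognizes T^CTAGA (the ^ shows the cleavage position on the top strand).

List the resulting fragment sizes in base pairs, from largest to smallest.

XbaI sites (TCTAGA) start at positions 43, 74, 180.
XbaI cuts after the first base of each site, so after positions 43, 74, 180.
Linear molecule, 3 cuts → 4 fragments:
  1–43 → 43 bp
  44–74 → 31 bp
  75–180 → 106 bp
  181–203 → 23 bp
Sorted largest to smallest: 106, 43, 31, 23 bp.

106, 43, 31, 23 bp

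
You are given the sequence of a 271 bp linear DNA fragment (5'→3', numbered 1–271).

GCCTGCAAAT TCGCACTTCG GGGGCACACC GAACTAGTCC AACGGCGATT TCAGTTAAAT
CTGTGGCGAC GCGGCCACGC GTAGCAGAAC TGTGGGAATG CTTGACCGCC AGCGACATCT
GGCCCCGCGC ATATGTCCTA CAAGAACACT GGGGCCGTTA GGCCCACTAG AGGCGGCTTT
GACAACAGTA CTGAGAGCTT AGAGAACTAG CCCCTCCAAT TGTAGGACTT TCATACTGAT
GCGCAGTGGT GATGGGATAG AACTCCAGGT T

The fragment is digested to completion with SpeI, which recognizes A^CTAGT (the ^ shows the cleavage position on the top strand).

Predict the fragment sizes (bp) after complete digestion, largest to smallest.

238, 33 bp

The SpeI site (ACTAGT) starts at position 33.
SpeI cuts after the first base of each site, so after position 33.
Linear molecule, 1 cut → 2 fragments:
  1–33 → 33 bp
  34–271 → 238 bp
Sorted largest to smallest: 238, 33 bp.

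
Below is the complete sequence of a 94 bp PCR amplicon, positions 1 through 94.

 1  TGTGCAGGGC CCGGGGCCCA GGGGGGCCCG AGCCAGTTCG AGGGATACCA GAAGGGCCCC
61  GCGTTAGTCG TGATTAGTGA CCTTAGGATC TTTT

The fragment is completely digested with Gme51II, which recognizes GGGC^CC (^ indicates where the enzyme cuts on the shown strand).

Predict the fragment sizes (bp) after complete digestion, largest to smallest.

Gme51II sites (GGGCCC) start at positions 7, 14, 24, 54.
Gme51II cuts after base 4 of each site, so after positions 10, 17, 27, 57.
Linear molecule, 4 cuts → 5 fragments:
  1–10 → 10 bp
  11–17 → 7 bp
  18–27 → 10 bp
  28–57 → 30 bp
  58–94 → 37 bp
Sorted largest to smallest: 37, 30, 10, 10, 7 bp.

37, 30, 10, 10, 7 bp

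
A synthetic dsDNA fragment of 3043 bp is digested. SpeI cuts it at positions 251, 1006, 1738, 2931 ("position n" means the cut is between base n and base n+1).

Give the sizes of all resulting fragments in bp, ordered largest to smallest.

1193, 755, 732, 251, 112 bp

Linear molecule, 4 cuts → 5 fragments:
  251 − 0 = 251 bp
  1006 − 251 = 755 bp
  1738 − 1006 = 732 bp
  2931 − 1738 = 1193 bp
  3043 − 2931 = 112 bp
Sorted largest to smallest: 1193, 755, 732, 251, 112 bp.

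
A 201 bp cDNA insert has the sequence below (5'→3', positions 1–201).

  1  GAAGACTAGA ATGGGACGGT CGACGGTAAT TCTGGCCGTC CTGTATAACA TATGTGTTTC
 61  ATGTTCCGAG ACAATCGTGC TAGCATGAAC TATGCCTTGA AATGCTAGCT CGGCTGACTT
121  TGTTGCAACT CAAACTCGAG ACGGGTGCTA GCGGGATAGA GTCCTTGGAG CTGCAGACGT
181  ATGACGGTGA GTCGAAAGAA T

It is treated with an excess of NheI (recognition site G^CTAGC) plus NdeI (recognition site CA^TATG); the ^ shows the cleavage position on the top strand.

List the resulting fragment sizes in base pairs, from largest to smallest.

NheI sites (GCTAGC) start at positions 79, 104, 147.
NheI cuts after the first base of each site, so after positions 79, 104, 147.
The NdeI site (CATATG) starts at position 49.
NdeI cuts after base 2 of each site, so after position 50.
Combined cut positions: 50, 79, 104, 147.
Linear molecule, 4 cuts → 5 fragments:
  1–50 → 50 bp
  51–79 → 29 bp
  80–104 → 25 bp
  105–147 → 43 bp
  148–201 → 54 bp
Sorted largest to smallest: 54, 50, 43, 29, 25 bp.

54, 50, 43, 29, 25 bp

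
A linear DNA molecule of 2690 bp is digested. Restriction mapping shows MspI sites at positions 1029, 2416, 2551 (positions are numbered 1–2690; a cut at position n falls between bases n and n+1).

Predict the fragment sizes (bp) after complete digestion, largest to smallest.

Linear molecule, 3 cuts → 4 fragments:
  1029 − 0 = 1029 bp
  2416 − 1029 = 1387 bp
  2551 − 2416 = 135 bp
  2690 − 2551 = 139 bp
Sorted largest to smallest: 1387, 1029, 139, 135 bp.

1387, 1029, 139, 135 bp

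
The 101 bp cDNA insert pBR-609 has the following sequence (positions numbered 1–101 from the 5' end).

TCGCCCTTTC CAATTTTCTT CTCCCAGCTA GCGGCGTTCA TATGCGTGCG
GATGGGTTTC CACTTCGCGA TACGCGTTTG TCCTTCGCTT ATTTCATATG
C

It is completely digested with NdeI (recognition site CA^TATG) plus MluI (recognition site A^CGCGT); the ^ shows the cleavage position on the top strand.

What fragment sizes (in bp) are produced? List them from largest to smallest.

40, 32, 24, 5 bp

NdeI sites (CATATG) start at positions 39, 95.
NdeI cuts after base 2 of each site, so after positions 40, 96.
The MluI site (ACGCGT) starts at position 72.
MluI cuts after the first base of each site, so after position 72.
Combined cut positions: 40, 72, 96.
Linear molecule, 3 cuts → 4 fragments:
  1–40 → 40 bp
  41–72 → 32 bp
  73–96 → 24 bp
  97–101 → 5 bp
Sorted largest to smallest: 40, 32, 24, 5 bp.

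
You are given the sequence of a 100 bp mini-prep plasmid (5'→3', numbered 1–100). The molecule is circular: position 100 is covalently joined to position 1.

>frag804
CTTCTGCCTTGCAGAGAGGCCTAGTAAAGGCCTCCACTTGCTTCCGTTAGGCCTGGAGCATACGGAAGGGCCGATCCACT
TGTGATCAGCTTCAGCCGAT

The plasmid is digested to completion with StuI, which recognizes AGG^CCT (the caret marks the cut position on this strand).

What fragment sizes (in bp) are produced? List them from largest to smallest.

StuI sites (AGGCCT) start at positions 17, 28, 49.
StuI cuts after base 3 of each site, so after positions 19, 30, 51.
Circular molecule, 3 cuts → 3 fragments:
  20–30 → 11 bp
  31–51 → 21 bp
  52–100 then 1–19 → 49 + 19 = 68 bp
Sorted largest to smallest: 68, 21, 11 bp.

68, 21, 11 bp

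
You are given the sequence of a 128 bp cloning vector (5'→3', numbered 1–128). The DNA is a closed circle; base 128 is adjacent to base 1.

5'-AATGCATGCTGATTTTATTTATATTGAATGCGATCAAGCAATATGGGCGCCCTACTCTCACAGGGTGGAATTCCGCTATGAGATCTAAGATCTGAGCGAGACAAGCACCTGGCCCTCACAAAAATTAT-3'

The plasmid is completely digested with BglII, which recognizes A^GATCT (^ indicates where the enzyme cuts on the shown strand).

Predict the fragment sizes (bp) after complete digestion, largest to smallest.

121, 7 bp

BglII sites (AGATCT) start at positions 81, 88.
BglII cuts after the first base of each site, so after positions 81, 88.
Circular molecule, 2 cuts → 2 fragments:
  82–88 → 7 bp
  89–128 then 1–81 → 40 + 81 = 121 bp
Sorted largest to smallest: 121, 7 bp.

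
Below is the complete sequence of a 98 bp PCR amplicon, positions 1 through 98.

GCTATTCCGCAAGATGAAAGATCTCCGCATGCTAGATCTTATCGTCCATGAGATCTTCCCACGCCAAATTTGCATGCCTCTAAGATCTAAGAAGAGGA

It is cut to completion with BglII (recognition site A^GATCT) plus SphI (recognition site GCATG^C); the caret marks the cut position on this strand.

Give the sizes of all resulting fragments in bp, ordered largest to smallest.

25, 19, 17, 15, 12, 7, 3 bp

BglII sites (AGATCT) start at positions 19, 34, 51, 83.
BglII cuts after the first base of each site, so after positions 19, 34, 51, 83.
SphI sites (GCATGC) start at positions 27, 72.
SphI cuts after base 5 of each site (before the last base), so after positions 31, 76.
Combined cut positions: 19, 31, 34, 51, 76, 83.
Linear molecule, 6 cuts → 7 fragments:
  1–19 → 19 bp
  20–31 → 12 bp
  32–34 → 3 bp
  35–51 → 17 bp
  52–76 → 25 bp
  77–83 → 7 bp
  84–98 → 15 bp
Sorted largest to smallest: 25, 19, 17, 15, 12, 7, 3 bp.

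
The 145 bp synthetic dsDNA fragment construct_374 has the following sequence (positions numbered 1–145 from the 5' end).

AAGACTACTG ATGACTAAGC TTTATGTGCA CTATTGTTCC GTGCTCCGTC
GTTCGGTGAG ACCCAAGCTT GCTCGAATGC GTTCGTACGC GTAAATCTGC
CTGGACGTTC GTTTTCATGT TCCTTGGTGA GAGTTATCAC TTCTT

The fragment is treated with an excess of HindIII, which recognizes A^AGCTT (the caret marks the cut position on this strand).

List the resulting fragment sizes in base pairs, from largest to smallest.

80, 48, 17 bp

HindIII sites (AAGCTT) start at positions 17, 65.
HindIII cuts after the first base of each site, so after positions 17, 65.
Linear molecule, 2 cuts → 3 fragments:
  1–17 → 17 bp
  18–65 → 48 bp
  66–145 → 80 bp
Sorted largest to smallest: 80, 48, 17 bp.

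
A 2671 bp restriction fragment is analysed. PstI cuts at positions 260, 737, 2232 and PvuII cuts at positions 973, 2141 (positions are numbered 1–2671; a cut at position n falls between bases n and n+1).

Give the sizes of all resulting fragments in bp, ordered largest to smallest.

1168, 477, 439, 260, 236, 91 bp

Combined cut positions (sorted): 260, 737, 973, 2141, 2232.
Linear molecule, 5 cuts → 6 fragments:
  260 − 0 = 260 bp
  737 − 260 = 477 bp
  973 − 737 = 236 bp
  2141 − 973 = 1168 bp
  2232 − 2141 = 91 bp
  2671 − 2232 = 439 bp
Sorted largest to smallest: 1168, 477, 439, 260, 236, 91 bp.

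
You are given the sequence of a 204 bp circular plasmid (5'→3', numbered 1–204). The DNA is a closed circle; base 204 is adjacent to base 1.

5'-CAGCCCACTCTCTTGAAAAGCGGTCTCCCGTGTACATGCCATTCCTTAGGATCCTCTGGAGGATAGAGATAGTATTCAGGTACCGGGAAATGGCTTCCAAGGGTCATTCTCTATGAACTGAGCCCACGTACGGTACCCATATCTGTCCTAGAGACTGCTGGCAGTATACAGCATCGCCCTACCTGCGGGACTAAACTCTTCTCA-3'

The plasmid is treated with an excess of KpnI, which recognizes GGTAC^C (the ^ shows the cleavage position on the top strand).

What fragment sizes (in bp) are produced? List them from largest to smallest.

151, 53 bp

KpnI sites (GGTACC) start at positions 79, 132.
KpnI cuts after base 5 of each site (before the last base), so after positions 83, 136.
Circular molecule, 2 cuts → 2 fragments:
  84–136 → 53 bp
  137–204 then 1–83 → 68 + 83 = 151 bp
Sorted largest to smallest: 151, 53 bp.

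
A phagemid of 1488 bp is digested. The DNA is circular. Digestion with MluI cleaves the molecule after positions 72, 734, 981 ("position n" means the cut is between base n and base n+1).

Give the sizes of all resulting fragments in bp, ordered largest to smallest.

Circular molecule, 3 cuts → 3 fragments:
  734 − 72 = 662 bp
  981 − 734 = 247 bp
  wrap: 1488 − 981 + 72 = 579 bp
Sorted largest to smallest: 662, 579, 247 bp.

662, 579, 247 bp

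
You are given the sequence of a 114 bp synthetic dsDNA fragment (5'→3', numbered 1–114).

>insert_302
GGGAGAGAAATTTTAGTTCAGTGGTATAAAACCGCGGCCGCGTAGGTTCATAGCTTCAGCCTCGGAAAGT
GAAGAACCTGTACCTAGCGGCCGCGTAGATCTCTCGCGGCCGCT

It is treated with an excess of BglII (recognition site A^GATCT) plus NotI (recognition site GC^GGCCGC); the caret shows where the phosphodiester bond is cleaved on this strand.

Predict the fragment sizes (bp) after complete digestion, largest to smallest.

53, 35, 10, 9, 7 bp

The BglII site (AGATCT) starts at position 97.
BglII cuts after the first base of each site, so after position 97.
NotI sites (GCGGCCGC) start at positions 34, 87, 106.
NotI cuts after base 2 of each site, so after positions 35, 88, 107.
Combined cut positions: 35, 88, 97, 107.
Linear molecule, 4 cuts → 5 fragments:
  1–35 → 35 bp
  36–88 → 53 bp
  89–97 → 9 bp
  98–107 → 10 bp
  108–114 → 7 bp
Sorted largest to smallest: 53, 35, 10, 9, 7 bp.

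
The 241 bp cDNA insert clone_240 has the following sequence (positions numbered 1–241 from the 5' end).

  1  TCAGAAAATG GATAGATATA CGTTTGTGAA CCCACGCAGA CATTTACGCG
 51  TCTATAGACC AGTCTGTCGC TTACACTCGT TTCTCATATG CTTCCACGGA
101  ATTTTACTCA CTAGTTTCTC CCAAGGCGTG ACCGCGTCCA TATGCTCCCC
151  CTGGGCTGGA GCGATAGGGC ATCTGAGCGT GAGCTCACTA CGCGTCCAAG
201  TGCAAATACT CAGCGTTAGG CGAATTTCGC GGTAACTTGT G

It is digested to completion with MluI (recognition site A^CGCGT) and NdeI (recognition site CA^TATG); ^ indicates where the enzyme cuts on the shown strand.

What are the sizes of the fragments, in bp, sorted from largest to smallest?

54, 51, 50, 46, 40 bp

MluI sites (ACGCGT) start at positions 46, 190.
MluI cuts after the first base of each site, so after positions 46, 190.
NdeI sites (CATATG) start at positions 85, 139.
NdeI cuts after base 2 of each site, so after positions 86, 140.
Combined cut positions: 46, 86, 140, 190.
Linear molecule, 4 cuts → 5 fragments:
  1–46 → 46 bp
  47–86 → 40 bp
  87–140 → 54 bp
  141–190 → 50 bp
  191–241 → 51 bp
Sorted largest to smallest: 54, 51, 50, 46, 40 bp.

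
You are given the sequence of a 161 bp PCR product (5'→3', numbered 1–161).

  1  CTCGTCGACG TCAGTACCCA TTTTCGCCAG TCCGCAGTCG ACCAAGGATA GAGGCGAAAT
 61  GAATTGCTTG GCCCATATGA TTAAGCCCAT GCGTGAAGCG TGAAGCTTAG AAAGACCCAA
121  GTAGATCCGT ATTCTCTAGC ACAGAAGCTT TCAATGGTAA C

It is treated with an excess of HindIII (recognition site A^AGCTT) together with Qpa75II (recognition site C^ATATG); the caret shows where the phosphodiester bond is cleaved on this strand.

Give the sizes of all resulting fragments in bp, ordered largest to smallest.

74, 42, 29, 16 bp

HindIII sites (AAGCTT) start at positions 103, 145.
HindIII cuts after the first base of each site, so after positions 103, 145.
The Qpa75II site (CATATG) starts at position 74.
Qpa75II cuts after the first base of each site, so after position 74.
Combined cut positions: 74, 103, 145.
Linear molecule, 3 cuts → 4 fragments:
  1–74 → 74 bp
  75–103 → 29 bp
  104–145 → 42 bp
  146–161 → 16 bp
Sorted largest to smallest: 74, 42, 29, 16 bp.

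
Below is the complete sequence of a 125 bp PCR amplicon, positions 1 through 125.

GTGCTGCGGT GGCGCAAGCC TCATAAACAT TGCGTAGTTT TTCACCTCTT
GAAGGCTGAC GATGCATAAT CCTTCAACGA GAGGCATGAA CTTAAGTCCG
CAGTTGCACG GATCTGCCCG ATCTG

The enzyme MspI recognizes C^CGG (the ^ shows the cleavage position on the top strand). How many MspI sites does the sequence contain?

No occurrence of CCGG is present in the sequence.
MspI does not cut: 0 sites.

0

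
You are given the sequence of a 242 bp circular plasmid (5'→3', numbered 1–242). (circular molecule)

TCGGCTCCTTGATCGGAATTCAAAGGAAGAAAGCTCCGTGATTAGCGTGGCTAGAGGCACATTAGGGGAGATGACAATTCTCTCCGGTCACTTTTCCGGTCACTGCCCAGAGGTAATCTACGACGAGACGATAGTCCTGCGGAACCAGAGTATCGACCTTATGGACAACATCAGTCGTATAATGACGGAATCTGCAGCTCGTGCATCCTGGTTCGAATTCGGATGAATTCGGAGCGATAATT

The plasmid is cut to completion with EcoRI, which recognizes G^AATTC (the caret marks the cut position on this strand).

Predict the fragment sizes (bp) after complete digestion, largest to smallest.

EcoRI sites (GAATTC) start at positions 16, 215, 225.
EcoRI cuts after the first base of each site, so after positions 16, 215, 225.
Circular molecule, 3 cuts → 3 fragments:
  17–215 → 199 bp
  216–225 → 10 bp
  226–242 then 1–16 → 17 + 16 = 33 bp
Sorted largest to smallest: 199, 33, 10 bp.

199, 33, 10 bp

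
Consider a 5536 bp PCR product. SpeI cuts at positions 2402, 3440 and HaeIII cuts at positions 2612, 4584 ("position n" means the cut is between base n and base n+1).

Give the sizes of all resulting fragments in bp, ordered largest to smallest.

2402, 1144, 952, 828, 210 bp

Combined cut positions (sorted): 2402, 2612, 3440, 4584.
Linear molecule, 4 cuts → 5 fragments:
  2402 − 0 = 2402 bp
  2612 − 2402 = 210 bp
  3440 − 2612 = 828 bp
  4584 − 3440 = 1144 bp
  5536 − 4584 = 952 bp
Sorted largest to smallest: 2402, 1144, 952, 828, 210 bp.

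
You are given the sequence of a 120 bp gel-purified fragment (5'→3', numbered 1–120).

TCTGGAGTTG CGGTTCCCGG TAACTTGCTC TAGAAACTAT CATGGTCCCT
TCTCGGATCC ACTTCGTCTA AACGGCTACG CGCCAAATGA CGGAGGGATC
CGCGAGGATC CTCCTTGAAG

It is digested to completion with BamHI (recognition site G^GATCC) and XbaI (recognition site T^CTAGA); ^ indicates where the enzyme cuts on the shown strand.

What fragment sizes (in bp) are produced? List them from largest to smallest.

41, 29, 26, 14, 10 bp

BamHI sites (GGATCC) start at positions 55, 96, 106.
BamHI cuts after the first base of each site, so after positions 55, 96, 106.
The XbaI site (TCTAGA) starts at position 29.
XbaI cuts after the first base of each site, so after position 29.
Combined cut positions: 29, 55, 96, 106.
Linear molecule, 4 cuts → 5 fragments:
  1–29 → 29 bp
  30–55 → 26 bp
  56–96 → 41 bp
  97–106 → 10 bp
  107–120 → 14 bp
Sorted largest to smallest: 41, 29, 26, 14, 10 bp.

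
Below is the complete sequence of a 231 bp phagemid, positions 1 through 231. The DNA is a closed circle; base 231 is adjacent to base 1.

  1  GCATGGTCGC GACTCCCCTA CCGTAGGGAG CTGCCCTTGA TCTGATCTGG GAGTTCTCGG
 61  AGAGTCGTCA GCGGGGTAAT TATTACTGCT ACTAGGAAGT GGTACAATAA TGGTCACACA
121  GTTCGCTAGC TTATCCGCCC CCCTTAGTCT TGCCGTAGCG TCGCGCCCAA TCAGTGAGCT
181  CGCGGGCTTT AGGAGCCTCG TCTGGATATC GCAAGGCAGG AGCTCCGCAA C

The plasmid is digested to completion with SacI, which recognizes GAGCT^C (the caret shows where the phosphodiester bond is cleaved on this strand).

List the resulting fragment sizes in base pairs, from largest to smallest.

187, 44 bp

SacI sites (GAGCTC) start at positions 176, 220.
SacI cuts after base 5 of each site (before the last base), so after positions 180, 224.
Circular molecule, 2 cuts → 2 fragments:
  181–224 → 44 bp
  225–231 then 1–180 → 7 + 180 = 187 bp
Sorted largest to smallest: 187, 44 bp.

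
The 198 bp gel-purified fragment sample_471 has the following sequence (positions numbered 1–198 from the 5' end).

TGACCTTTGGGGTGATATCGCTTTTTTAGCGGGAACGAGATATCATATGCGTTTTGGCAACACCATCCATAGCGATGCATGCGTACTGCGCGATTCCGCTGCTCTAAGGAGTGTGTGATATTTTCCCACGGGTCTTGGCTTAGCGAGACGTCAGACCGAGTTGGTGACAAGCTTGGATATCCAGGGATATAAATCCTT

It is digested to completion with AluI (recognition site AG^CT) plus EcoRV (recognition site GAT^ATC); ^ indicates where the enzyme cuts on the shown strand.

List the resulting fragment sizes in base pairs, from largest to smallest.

130, 25, 20, 16, 7 bp

The AluI site (AGCT) starts at position 170.
AluI cuts after base 2 of each site, so after position 171.
EcoRV sites (GATATC) start at positions 14, 39, 176.
EcoRV cuts after base 3 of each site, so after positions 16, 41, 178.
Combined cut positions: 16, 41, 171, 178.
Linear molecule, 4 cuts → 5 fragments:
  1–16 → 16 bp
  17–41 → 25 bp
  42–171 → 130 bp
  172–178 → 7 bp
  179–198 → 20 bp
Sorted largest to smallest: 130, 25, 20, 16, 7 bp.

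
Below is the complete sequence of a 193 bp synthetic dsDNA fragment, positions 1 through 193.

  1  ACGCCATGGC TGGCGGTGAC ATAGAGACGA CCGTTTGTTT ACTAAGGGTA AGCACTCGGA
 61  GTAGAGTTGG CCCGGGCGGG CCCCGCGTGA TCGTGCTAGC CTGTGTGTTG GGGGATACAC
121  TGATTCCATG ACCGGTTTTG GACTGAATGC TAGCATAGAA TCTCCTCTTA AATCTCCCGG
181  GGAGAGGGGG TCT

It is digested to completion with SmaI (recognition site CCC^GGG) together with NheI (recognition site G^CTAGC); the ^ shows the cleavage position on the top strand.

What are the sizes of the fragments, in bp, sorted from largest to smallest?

SmaI sites (CCCGGG) start at positions 71, 176.
SmaI cuts after base 3 of each site, so after positions 73, 178.
NheI sites (GCTAGC) start at positions 95, 149.
NheI cuts after the first base of each site, so after positions 95, 149.
Combined cut positions: 73, 95, 149, 178.
Linear molecule, 4 cuts → 5 fragments:
  1–73 → 73 bp
  74–95 → 22 bp
  96–149 → 54 bp
  150–178 → 29 bp
  179–193 → 15 bp
Sorted largest to smallest: 73, 54, 29, 22, 15 bp.

73, 54, 29, 22, 15 bp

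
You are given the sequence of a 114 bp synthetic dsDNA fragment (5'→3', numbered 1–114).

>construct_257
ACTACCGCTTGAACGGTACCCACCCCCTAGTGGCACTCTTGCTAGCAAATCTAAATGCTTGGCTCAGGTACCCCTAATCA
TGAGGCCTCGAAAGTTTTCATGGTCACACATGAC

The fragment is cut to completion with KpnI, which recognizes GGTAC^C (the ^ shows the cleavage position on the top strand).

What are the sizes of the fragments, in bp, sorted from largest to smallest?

KpnI sites (GGTACC) start at positions 15, 67.
KpnI cuts after base 5 of each site (before the last base), so after positions 19, 71.
Linear molecule, 2 cuts → 3 fragments:
  1–19 → 19 bp
  20–71 → 52 bp
  72–114 → 43 bp
Sorted largest to smallest: 52, 43, 19 bp.

52, 43, 19 bp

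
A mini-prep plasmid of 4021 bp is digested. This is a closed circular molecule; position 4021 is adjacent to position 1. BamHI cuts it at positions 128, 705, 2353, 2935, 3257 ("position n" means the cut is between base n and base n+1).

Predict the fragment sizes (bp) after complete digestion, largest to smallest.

1648, 892, 582, 577, 322 bp

Circular molecule, 5 cuts → 5 fragments:
  705 − 128 = 577 bp
  2353 − 705 = 1648 bp
  2935 − 2353 = 582 bp
  3257 − 2935 = 322 bp
  wrap: 4021 − 3257 + 128 = 892 bp
Sorted largest to smallest: 1648, 892, 582, 577, 322 bp.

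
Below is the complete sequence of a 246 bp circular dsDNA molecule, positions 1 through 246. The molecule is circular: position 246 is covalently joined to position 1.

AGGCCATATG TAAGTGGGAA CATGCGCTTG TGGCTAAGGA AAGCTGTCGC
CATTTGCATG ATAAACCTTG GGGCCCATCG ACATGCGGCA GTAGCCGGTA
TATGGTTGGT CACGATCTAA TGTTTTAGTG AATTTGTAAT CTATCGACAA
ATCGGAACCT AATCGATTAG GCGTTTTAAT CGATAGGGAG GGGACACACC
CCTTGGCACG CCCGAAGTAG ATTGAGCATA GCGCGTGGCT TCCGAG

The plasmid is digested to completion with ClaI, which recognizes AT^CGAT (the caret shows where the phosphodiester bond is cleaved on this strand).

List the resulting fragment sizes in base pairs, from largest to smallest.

229, 17 bp

ClaI sites (ATCGAT) start at positions 162, 179.
ClaI cuts after base 2 of each site, so after positions 163, 180.
Circular molecule, 2 cuts → 2 fragments:
  164–180 → 17 bp
  181–246 then 1–163 → 66 + 163 = 229 bp
Sorted largest to smallest: 229, 17 bp.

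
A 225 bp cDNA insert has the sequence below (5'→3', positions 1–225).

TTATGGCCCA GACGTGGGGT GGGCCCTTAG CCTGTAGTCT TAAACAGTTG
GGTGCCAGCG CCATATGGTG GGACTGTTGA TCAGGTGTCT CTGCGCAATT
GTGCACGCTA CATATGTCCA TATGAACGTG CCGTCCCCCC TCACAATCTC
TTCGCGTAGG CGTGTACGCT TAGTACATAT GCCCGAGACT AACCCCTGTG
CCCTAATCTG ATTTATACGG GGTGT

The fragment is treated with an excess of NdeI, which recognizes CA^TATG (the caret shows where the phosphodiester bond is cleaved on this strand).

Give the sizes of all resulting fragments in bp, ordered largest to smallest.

NdeI sites (CATATG) start at positions 62, 111, 119, 176.
NdeI cuts after base 2 of each site, so after positions 63, 112, 120, 177.
Linear molecule, 4 cuts → 5 fragments:
  1–63 → 63 bp
  64–112 → 49 bp
  113–120 → 8 bp
  121–177 → 57 bp
  178–225 → 48 bp
Sorted largest to smallest: 63, 57, 49, 48, 8 bp.

63, 57, 49, 48, 8 bp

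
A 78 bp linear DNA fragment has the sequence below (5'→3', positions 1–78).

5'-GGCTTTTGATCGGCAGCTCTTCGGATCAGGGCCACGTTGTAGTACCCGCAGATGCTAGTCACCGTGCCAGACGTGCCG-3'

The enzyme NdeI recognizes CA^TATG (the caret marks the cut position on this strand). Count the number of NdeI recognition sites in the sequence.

0

No occurrence of CATATG is present in the sequence.
NdeI does not cut: 0 sites.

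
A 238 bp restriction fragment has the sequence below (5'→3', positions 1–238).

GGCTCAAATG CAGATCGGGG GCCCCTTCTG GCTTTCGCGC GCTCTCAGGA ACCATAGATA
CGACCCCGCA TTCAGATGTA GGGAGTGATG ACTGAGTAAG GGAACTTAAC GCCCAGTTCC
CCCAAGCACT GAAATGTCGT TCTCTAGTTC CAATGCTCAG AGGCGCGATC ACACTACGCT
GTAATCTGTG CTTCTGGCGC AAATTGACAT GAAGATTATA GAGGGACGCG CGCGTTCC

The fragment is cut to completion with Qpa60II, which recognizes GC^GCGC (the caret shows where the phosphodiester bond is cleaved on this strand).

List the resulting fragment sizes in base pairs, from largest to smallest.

Qpa60II sites (GCGCGC) start at positions 37, 228.
Qpa60II cuts after base 2 of each site, so after positions 38, 229.
Linear molecule, 2 cuts → 3 fragments:
  1–38 → 38 bp
  39–229 → 191 bp
  230–238 → 9 bp
Sorted largest to smallest: 191, 38, 9 bp.

191, 38, 9 bp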